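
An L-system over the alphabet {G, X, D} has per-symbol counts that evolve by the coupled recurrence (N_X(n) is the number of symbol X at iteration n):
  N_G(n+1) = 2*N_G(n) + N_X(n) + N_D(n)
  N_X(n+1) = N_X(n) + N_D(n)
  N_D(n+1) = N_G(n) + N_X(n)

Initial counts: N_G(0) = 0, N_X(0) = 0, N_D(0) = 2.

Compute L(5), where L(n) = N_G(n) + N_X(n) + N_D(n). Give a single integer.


Answer: 240

Derivation:
Step 0: N_G=0, N_X=0, N_D=2, L=2
Step 1: N_G=2, N_X=2, N_D=0, L=4
Step 2: N_G=6, N_X=2, N_D=4, L=12
Step 3: N_G=18, N_X=6, N_D=8, L=32
Step 4: N_G=50, N_X=14, N_D=24, L=88
Step 5: N_G=138, N_X=38, N_D=64, L=240


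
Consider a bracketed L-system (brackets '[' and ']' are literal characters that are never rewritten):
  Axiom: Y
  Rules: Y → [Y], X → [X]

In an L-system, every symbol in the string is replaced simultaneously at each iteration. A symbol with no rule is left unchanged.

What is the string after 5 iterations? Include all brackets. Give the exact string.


Step 0: Y
Step 1: [Y]
Step 2: [[Y]]
Step 3: [[[Y]]]
Step 4: [[[[Y]]]]
Step 5: [[[[[Y]]]]]

Answer: [[[[[Y]]]]]


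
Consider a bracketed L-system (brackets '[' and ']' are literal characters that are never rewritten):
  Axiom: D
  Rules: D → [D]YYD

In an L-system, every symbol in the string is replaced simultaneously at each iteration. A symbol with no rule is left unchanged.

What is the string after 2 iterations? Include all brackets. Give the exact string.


Step 0: D
Step 1: [D]YYD
Step 2: [[D]YYD]YY[D]YYD

Answer: [[D]YYD]YY[D]YYD


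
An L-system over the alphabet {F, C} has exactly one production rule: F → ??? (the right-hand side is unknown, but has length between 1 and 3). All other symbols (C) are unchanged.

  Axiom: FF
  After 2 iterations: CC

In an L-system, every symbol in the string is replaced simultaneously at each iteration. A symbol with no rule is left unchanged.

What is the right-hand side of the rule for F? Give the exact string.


Trying F → C:
  Step 0: FF
  Step 1: CC
  Step 2: CC
Matches the given result.

Answer: C


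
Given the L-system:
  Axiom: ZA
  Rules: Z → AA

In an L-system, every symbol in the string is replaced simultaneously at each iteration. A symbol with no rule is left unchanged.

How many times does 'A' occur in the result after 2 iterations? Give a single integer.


Step 0: ZA  (1 'A')
Step 1: AAA  (3 'A')
Step 2: AAA  (3 'A')

Answer: 3


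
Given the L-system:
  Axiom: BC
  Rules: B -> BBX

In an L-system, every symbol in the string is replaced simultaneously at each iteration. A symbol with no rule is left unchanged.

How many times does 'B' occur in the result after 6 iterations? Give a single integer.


Answer: 64

Derivation:
Step 0: BC  (1 'B')
Step 1: BBXC  (2 'B')
Step 2: BBXBBXXC  (4 'B')
Step 3: BBXBBXXBBXBBXXXC  (8 'B')
Step 4: BBXBBXXBBXBBXXXBBXBBXXBBXBBXXXXC  (16 'B')
Step 5: BBXBBXXBBXBBXXXBBXBBXXBBXBBXXXXBBXBBXXBBXBBXXXBBXBBXXBBXBBXXXXXC  (32 'B')
Step 6: BBXBBXXBBXBBXXXBBXBBXXBBXBBXXXXBBXBBXXBBXBBXXXBBXBBXXBBXBBXXXXXBBXBBXXBBXBBXXXBBXBBXXBBXBBXXXXBBXBBXXBBXBBXXXBBXBBXXBBXBBXXXXXXC  (64 'B')


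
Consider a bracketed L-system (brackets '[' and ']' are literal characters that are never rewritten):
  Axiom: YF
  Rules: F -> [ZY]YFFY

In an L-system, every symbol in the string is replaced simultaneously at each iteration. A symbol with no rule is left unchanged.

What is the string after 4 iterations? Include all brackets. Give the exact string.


Answer: Y[ZY]Y[ZY]Y[ZY]Y[ZY]YFFY[ZY]YFFYY[ZY]Y[ZY]YFFY[ZY]YFFYYY[ZY]Y[ZY]Y[ZY]YFFY[ZY]YFFYY[ZY]Y[ZY]YFFY[ZY]YFFYYYY

Derivation:
Step 0: YF
Step 1: Y[ZY]YFFY
Step 2: Y[ZY]Y[ZY]YFFY[ZY]YFFYY
Step 3: Y[ZY]Y[ZY]Y[ZY]YFFY[ZY]YFFYY[ZY]Y[ZY]YFFY[ZY]YFFYYY
Step 4: Y[ZY]Y[ZY]Y[ZY]Y[ZY]YFFY[ZY]YFFYY[ZY]Y[ZY]YFFY[ZY]YFFYYY[ZY]Y[ZY]Y[ZY]YFFY[ZY]YFFYY[ZY]Y[ZY]YFFY[ZY]YFFYYYY


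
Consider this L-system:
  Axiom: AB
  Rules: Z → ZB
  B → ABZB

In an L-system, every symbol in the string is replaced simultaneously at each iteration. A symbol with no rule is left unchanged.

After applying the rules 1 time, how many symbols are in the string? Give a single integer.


Step 0: length = 2
Step 1: length = 5

Answer: 5


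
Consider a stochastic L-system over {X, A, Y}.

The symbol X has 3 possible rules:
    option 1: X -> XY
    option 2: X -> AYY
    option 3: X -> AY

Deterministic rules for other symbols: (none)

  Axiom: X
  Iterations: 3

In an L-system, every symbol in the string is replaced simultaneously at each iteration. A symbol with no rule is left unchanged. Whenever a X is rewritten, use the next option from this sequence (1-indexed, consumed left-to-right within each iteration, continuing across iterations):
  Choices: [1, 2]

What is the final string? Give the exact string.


Answer: AYYY

Derivation:
Step 0: X
Step 1: XY  (used choices [1])
Step 2: AYYY  (used choices [2])
Step 3: AYYY  (used choices [])


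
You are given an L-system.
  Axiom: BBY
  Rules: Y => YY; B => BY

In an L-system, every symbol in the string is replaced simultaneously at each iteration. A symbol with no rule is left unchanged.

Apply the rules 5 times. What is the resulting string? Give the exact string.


Step 0: BBY
Step 1: BYBYYY
Step 2: BYYYBYYYYYYY
Step 3: BYYYYYYYBYYYYYYYYYYYYYYY
Step 4: BYYYYYYYYYYYYYYYBYYYYYYYYYYYYYYYYYYYYYYYYYYYYYYY
Step 5: BYYYYYYYYYYYYYYYYYYYYYYYYYYYYYYYBYYYYYYYYYYYYYYYYYYYYYYYYYYYYYYYYYYYYYYYYYYYYYYYYYYYYYYYYYYYYYYY

Answer: BYYYYYYYYYYYYYYYYYYYYYYYYYYYYYYYBYYYYYYYYYYYYYYYYYYYYYYYYYYYYYYYYYYYYYYYYYYYYYYYYYYYYYYYYYYYYYYY


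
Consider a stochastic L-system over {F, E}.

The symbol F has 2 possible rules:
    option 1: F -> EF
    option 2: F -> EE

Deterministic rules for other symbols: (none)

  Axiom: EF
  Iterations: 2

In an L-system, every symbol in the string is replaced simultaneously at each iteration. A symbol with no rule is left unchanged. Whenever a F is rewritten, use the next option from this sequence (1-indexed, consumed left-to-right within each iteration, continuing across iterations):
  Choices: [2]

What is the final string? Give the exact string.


Answer: EEE

Derivation:
Step 0: EF
Step 1: EEE  (used choices [2])
Step 2: EEE  (used choices [])


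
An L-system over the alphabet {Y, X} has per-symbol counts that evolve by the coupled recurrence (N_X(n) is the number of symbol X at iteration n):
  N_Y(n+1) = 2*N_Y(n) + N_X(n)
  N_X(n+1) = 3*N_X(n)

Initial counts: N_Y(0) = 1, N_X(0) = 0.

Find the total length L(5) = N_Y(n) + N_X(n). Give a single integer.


Answer: 32

Derivation:
Step 0: N_Y=1, N_X=0, L=1
Step 1: N_Y=2, N_X=0, L=2
Step 2: N_Y=4, N_X=0, L=4
Step 3: N_Y=8, N_X=0, L=8
Step 4: N_Y=16, N_X=0, L=16
Step 5: N_Y=32, N_X=0, L=32


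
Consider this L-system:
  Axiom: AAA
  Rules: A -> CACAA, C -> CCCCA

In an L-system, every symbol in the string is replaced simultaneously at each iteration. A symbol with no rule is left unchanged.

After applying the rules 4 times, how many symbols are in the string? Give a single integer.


Step 0: length = 3
Step 1: length = 15
Step 2: length = 75
Step 3: length = 375
Step 4: length = 1875

Answer: 1875


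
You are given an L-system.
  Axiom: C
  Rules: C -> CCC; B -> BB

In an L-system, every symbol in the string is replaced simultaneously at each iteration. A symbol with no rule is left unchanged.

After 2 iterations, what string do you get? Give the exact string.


Step 0: C
Step 1: CCC
Step 2: CCCCCCCCC

Answer: CCCCCCCCC


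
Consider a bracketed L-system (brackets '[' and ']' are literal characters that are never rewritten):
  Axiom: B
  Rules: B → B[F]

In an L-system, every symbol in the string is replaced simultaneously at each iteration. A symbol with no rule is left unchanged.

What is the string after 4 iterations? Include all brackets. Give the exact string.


Step 0: B
Step 1: B[F]
Step 2: B[F][F]
Step 3: B[F][F][F]
Step 4: B[F][F][F][F]

Answer: B[F][F][F][F]


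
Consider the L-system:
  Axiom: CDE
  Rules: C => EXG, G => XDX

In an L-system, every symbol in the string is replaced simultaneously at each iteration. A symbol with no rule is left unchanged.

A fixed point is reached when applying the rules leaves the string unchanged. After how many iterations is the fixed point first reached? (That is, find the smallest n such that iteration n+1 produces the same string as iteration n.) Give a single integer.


Answer: 2

Derivation:
Step 0: CDE
Step 1: EXGDE
Step 2: EXXDXDE
Step 3: EXXDXDE  (unchanged — fixed point at step 2)


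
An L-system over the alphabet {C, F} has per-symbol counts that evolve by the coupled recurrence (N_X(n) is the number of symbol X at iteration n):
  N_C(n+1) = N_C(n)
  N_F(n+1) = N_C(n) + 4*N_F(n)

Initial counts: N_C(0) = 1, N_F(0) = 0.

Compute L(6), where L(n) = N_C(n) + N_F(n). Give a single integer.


Step 0: N_C=1, N_F=0, L=1
Step 1: N_C=1, N_F=1, L=2
Step 2: N_C=1, N_F=5, L=6
Step 3: N_C=1, N_F=21, L=22
Step 4: N_C=1, N_F=85, L=86
Step 5: N_C=1, N_F=341, L=342
Step 6: N_C=1, N_F=1365, L=1366

Answer: 1366


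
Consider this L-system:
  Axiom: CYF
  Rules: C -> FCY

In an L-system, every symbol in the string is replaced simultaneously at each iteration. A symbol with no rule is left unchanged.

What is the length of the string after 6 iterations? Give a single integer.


Step 0: length = 3
Step 1: length = 5
Step 2: length = 7
Step 3: length = 9
Step 4: length = 11
Step 5: length = 13
Step 6: length = 15

Answer: 15


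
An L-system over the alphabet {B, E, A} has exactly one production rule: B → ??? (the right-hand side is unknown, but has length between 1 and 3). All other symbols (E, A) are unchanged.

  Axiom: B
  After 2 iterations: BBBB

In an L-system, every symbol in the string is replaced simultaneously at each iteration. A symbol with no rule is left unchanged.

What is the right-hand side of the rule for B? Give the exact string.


Trying B → BB:
  Step 0: B
  Step 1: BB
  Step 2: BBBB
Matches the given result.

Answer: BB


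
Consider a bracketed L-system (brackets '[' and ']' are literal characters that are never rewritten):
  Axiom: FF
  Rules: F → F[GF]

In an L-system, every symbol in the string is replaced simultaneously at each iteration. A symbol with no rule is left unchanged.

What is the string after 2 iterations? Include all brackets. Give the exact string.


Step 0: FF
Step 1: F[GF]F[GF]
Step 2: F[GF][GF[GF]]F[GF][GF[GF]]

Answer: F[GF][GF[GF]]F[GF][GF[GF]]


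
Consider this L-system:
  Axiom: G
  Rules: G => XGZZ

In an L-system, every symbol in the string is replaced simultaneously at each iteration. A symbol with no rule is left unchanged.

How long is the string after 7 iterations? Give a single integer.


Step 0: length = 1
Step 1: length = 4
Step 2: length = 7
Step 3: length = 10
Step 4: length = 13
Step 5: length = 16
Step 6: length = 19
Step 7: length = 22

Answer: 22


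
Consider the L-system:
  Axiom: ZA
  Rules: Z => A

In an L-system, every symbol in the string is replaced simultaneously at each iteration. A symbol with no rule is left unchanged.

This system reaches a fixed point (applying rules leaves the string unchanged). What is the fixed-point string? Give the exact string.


Step 0: ZA
Step 1: AA
Step 2: AA  (unchanged — fixed point at step 1)

Answer: AA


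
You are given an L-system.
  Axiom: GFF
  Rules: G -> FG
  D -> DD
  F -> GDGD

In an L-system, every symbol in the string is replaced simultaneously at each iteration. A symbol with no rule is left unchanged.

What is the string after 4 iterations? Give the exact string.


Answer: GDGDFGDDDDGDGDFGDDDDFGDDFGDDGDGDFGFGDDFGDDGDGDFGDDDDDDDDFGDDFGDDGDGDFGDDDDDDDDFGDDFGDDGDGDFGDDDDDDDDFGDDFGDDGDGDFGDDDDDDDD

Derivation:
Step 0: GFF
Step 1: FGGDGDGDGD
Step 2: GDGDFGFGDDFGDDFGDDFGDD
Step 3: FGDDFGDDGDGDFGGDGDFGDDDDGDGDFGDDDDGDGDFGDDDDGDGDFGDDDD
Step 4: GDGDFGDDDDGDGDFGDDDDFGDDFGDDGDGDFGFGDDFGDDGDGDFGDDDDDDDDFGDDFGDDGDGDFGDDDDDDDDFGDDFGDDGDGDFGDDDDDDDDFGDDFGDDGDGDFGDDDDDDDD


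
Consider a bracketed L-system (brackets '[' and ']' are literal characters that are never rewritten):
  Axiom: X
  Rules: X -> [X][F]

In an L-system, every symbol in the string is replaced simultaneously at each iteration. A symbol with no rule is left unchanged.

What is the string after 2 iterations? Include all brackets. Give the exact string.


Answer: [[X][F]][F]

Derivation:
Step 0: X
Step 1: [X][F]
Step 2: [[X][F]][F]


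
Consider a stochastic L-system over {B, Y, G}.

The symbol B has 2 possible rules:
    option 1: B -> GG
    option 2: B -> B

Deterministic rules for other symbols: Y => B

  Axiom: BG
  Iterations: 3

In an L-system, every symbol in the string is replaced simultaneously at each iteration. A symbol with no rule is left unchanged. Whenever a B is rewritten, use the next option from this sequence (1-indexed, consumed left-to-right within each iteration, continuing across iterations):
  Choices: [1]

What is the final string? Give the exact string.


Answer: GGG

Derivation:
Step 0: BG
Step 1: GGG  (used choices [1])
Step 2: GGG  (used choices [])
Step 3: GGG  (used choices [])


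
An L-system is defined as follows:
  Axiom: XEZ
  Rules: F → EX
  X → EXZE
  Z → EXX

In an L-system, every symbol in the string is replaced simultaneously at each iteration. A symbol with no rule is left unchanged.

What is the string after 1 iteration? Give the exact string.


Step 0: XEZ
Step 1: EXZEEEXX

Answer: EXZEEEXX


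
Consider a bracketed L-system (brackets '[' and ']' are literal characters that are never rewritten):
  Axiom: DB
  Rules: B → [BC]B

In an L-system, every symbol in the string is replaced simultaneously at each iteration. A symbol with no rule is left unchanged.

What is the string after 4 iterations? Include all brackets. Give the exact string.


Step 0: DB
Step 1: D[BC]B
Step 2: D[[BC]BC][BC]B
Step 3: D[[[BC]BC][BC]BC][[BC]BC][BC]B
Step 4: D[[[[BC]BC][BC]BC][[BC]BC][BC]BC][[[BC]BC][BC]BC][[BC]BC][BC]B

Answer: D[[[[BC]BC][BC]BC][[BC]BC][BC]BC][[[BC]BC][BC]BC][[BC]BC][BC]B


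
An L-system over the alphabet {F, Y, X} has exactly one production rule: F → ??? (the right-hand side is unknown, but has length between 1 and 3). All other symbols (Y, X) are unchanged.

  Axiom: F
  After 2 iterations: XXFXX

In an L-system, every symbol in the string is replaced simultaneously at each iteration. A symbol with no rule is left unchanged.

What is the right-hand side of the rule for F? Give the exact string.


Trying F → XFX:
  Step 0: F
  Step 1: XFX
  Step 2: XXFXX
Matches the given result.

Answer: XFX


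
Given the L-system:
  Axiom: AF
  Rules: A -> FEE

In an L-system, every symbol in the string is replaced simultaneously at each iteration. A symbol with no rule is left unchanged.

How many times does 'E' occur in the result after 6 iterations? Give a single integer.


Answer: 2

Derivation:
Step 0: AF  (0 'E')
Step 1: FEEF  (2 'E')
Step 2: FEEF  (2 'E')
Step 3: FEEF  (2 'E')
Step 4: FEEF  (2 'E')
Step 5: FEEF  (2 'E')
Step 6: FEEF  (2 'E')


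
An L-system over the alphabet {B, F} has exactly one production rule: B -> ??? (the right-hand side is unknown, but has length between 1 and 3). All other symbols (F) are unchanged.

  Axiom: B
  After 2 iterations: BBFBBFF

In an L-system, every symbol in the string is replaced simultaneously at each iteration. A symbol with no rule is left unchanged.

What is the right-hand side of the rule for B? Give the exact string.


Answer: BBF

Derivation:
Trying B -> BBF:
  Step 0: B
  Step 1: BBF
  Step 2: BBFBBFF
Matches the given result.


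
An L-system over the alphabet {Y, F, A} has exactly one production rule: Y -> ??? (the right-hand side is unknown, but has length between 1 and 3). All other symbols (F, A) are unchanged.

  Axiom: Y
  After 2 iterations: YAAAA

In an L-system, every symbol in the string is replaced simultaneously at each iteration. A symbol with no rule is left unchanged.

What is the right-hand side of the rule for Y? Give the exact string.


Trying Y -> YAA:
  Step 0: Y
  Step 1: YAA
  Step 2: YAAAA
Matches the given result.

Answer: YAA


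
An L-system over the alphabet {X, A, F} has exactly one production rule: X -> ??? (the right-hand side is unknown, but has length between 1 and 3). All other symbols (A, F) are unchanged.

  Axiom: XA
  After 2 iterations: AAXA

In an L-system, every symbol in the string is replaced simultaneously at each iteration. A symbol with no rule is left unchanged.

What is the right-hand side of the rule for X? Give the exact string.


Trying X -> AX:
  Step 0: XA
  Step 1: AXA
  Step 2: AAXA
Matches the given result.

Answer: AX


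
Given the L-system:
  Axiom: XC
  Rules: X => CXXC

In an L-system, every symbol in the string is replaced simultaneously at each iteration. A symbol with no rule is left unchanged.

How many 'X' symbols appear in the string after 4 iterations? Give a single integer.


Step 0: XC  (1 'X')
Step 1: CXXCC  (2 'X')
Step 2: CCXXCCXXCCC  (4 'X')
Step 3: CCCXXCCXXCCCCXXCCXXCCCC  (8 'X')
Step 4: CCCCXXCCXXCCCCXXCCXXCCCCCCXXCCXXCCCCXXCCXXCCCCC  (16 'X')

Answer: 16


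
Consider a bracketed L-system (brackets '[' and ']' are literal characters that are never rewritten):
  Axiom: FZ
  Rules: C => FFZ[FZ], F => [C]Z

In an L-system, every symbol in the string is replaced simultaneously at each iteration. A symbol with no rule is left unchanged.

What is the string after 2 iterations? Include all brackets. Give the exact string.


Answer: [FFZ[FZ]]ZZ

Derivation:
Step 0: FZ
Step 1: [C]ZZ
Step 2: [FFZ[FZ]]ZZ


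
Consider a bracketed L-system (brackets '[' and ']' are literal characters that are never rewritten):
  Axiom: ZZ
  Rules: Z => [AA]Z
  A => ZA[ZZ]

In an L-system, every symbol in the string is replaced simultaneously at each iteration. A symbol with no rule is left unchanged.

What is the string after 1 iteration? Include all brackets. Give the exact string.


Step 0: ZZ
Step 1: [AA]Z[AA]Z

Answer: [AA]Z[AA]Z


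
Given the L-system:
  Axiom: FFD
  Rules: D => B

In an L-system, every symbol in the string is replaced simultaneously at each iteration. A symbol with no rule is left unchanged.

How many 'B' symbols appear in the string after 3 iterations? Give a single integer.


Answer: 1

Derivation:
Step 0: FFD  (0 'B')
Step 1: FFB  (1 'B')
Step 2: FFB  (1 'B')
Step 3: FFB  (1 'B')


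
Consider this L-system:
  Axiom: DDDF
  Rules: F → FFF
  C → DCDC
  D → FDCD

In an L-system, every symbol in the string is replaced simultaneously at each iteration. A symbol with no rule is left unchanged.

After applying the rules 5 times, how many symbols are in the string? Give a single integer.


Answer: 2382

Derivation:
Step 0: length = 4
Step 1: length = 15
Step 2: length = 54
Step 3: length = 192
Step 4: length = 678
Step 5: length = 2382


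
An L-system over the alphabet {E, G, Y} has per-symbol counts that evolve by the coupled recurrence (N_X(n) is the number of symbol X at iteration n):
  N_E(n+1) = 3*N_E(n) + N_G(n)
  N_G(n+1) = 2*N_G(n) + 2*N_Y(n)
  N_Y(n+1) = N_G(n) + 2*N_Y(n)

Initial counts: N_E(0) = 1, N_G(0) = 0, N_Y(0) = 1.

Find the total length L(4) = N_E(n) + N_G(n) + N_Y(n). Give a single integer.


Step 0: N_E=1, N_G=0, N_Y=1, L=2
Step 1: N_E=3, N_G=2, N_Y=2, L=7
Step 2: N_E=11, N_G=8, N_Y=6, L=25
Step 3: N_E=41, N_G=28, N_Y=20, L=89
Step 4: N_E=151, N_G=96, N_Y=68, L=315

Answer: 315


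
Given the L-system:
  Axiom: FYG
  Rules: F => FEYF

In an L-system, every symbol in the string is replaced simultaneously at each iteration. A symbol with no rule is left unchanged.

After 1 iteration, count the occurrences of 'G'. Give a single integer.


Answer: 1

Derivation:
Step 0: FYG  (1 'G')
Step 1: FEYFYG  (1 'G')


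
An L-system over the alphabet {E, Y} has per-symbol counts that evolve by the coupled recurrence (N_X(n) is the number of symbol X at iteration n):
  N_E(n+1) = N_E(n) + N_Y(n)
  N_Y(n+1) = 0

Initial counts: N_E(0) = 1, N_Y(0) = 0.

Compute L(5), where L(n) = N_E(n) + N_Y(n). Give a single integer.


Step 0: N_E=1, N_Y=0, L=1
Step 1: N_E=1, N_Y=0, L=1
Step 2: N_E=1, N_Y=0, L=1
Step 3: N_E=1, N_Y=0, L=1
Step 4: N_E=1, N_Y=0, L=1
Step 5: N_E=1, N_Y=0, L=1

Answer: 1


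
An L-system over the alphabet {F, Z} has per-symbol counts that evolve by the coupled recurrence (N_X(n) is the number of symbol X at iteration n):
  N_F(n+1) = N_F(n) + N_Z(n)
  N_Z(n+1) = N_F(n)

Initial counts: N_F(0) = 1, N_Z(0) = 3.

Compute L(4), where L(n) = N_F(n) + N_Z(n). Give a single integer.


Step 0: N_F=1, N_Z=3, L=4
Step 1: N_F=4, N_Z=1, L=5
Step 2: N_F=5, N_Z=4, L=9
Step 3: N_F=9, N_Z=5, L=14
Step 4: N_F=14, N_Z=9, L=23

Answer: 23


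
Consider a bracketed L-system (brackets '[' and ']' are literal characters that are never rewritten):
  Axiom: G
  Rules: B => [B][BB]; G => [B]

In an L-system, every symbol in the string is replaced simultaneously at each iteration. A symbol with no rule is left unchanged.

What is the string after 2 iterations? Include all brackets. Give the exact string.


Step 0: G
Step 1: [B]
Step 2: [[B][BB]]

Answer: [[B][BB]]


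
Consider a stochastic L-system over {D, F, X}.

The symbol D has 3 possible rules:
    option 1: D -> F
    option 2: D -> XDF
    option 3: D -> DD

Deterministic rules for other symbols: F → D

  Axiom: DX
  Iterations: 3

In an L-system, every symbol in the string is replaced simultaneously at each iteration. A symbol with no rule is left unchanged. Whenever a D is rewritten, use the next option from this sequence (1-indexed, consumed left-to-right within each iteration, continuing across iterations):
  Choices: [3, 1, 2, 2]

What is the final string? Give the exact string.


Answer: DXXDFDX

Derivation:
Step 0: DX
Step 1: DDX  (used choices [3])
Step 2: FXDFX  (used choices [1, 2])
Step 3: DXXDFDX  (used choices [2])


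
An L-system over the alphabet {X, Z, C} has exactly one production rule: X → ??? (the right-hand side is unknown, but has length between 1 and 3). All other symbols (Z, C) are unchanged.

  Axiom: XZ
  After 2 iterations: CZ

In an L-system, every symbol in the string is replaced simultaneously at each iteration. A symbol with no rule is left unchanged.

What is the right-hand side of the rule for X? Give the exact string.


Trying X → C:
  Step 0: XZ
  Step 1: CZ
  Step 2: CZ
Matches the given result.

Answer: C


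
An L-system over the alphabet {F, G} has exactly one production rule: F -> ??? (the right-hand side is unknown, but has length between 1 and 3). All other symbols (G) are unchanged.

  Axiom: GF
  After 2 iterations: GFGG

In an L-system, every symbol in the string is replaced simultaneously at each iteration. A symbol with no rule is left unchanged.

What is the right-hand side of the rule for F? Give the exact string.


Trying F -> FG:
  Step 0: GF
  Step 1: GFG
  Step 2: GFGG
Matches the given result.

Answer: FG


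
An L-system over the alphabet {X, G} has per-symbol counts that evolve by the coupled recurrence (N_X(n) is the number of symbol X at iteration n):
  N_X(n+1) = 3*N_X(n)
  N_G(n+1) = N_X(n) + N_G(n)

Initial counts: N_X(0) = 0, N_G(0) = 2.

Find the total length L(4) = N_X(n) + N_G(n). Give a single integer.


Answer: 2

Derivation:
Step 0: N_X=0, N_G=2, L=2
Step 1: N_X=0, N_G=2, L=2
Step 2: N_X=0, N_G=2, L=2
Step 3: N_X=0, N_G=2, L=2
Step 4: N_X=0, N_G=2, L=2


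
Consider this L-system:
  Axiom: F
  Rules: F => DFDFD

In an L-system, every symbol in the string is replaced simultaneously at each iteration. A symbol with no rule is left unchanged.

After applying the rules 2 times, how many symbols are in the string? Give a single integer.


Step 0: length = 1
Step 1: length = 5
Step 2: length = 13

Answer: 13


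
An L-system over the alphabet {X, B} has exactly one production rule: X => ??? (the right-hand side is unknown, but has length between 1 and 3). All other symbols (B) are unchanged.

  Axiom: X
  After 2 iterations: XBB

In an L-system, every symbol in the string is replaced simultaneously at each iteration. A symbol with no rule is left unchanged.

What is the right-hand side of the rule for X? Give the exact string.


Answer: XB

Derivation:
Trying X => XB:
  Step 0: X
  Step 1: XB
  Step 2: XBB
Matches the given result.


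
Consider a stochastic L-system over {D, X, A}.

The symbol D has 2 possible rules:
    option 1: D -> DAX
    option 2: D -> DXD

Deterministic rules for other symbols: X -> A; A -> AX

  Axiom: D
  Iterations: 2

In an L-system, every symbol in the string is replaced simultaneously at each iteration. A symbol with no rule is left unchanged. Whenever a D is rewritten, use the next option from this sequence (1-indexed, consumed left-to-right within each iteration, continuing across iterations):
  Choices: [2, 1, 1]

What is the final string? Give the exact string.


Step 0: D
Step 1: DXD  (used choices [2])
Step 2: DAXADAX  (used choices [1, 1])

Answer: DAXADAX


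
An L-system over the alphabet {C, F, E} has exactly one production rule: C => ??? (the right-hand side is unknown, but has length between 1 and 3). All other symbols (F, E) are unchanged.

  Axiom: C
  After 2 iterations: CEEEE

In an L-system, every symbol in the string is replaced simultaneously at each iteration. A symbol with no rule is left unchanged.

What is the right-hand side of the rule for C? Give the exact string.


Answer: CEE

Derivation:
Trying C => CEE:
  Step 0: C
  Step 1: CEE
  Step 2: CEEEE
Matches the given result.


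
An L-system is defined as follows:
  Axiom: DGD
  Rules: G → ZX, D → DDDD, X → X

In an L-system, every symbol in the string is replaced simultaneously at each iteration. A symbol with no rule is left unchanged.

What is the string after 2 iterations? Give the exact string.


Answer: DDDDDDDDDDDDDDDDZXDDDDDDDDDDDDDDDD

Derivation:
Step 0: DGD
Step 1: DDDDZXDDDD
Step 2: DDDDDDDDDDDDDDDDZXDDDDDDDDDDDDDDDD


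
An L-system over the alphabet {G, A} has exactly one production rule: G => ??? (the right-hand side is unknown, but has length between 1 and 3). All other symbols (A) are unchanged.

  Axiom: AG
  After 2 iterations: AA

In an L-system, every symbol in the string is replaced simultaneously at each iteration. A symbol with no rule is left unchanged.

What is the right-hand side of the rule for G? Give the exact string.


Answer: A

Derivation:
Trying G => A:
  Step 0: AG
  Step 1: AA
  Step 2: AA
Matches the given result.


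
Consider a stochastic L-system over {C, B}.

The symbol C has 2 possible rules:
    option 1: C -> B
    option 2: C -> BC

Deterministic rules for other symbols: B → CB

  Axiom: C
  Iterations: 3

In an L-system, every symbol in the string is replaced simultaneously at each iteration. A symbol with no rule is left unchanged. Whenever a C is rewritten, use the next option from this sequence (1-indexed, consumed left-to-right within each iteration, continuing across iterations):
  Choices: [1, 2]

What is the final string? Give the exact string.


Step 0: C
Step 1: B  (used choices [1])
Step 2: CB  (used choices [])
Step 3: BCCB  (used choices [2])

Answer: BCCB


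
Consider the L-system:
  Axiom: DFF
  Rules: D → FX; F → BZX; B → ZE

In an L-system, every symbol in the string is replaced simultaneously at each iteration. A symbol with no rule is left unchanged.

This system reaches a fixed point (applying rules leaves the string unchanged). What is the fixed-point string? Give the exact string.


Answer: ZEZXXZEZXZEZX

Derivation:
Step 0: DFF
Step 1: FXBZXBZX
Step 2: BZXXZEZXZEZX
Step 3: ZEZXXZEZXZEZX
Step 4: ZEZXXZEZXZEZX  (unchanged — fixed point at step 3)


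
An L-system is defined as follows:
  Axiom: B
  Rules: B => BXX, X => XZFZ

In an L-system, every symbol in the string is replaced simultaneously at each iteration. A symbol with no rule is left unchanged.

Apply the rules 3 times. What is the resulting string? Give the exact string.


Step 0: B
Step 1: BXX
Step 2: BXXXZFZXZFZ
Step 3: BXXXZFZXZFZXZFZZFZXZFZZFZ

Answer: BXXXZFZXZFZXZFZZFZXZFZZFZ


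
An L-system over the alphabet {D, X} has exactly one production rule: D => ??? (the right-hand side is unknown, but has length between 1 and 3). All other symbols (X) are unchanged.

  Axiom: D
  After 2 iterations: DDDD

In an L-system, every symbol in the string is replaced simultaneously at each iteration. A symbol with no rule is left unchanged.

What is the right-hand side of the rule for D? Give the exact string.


Answer: DD

Derivation:
Trying D => DD:
  Step 0: D
  Step 1: DD
  Step 2: DDDD
Matches the given result.


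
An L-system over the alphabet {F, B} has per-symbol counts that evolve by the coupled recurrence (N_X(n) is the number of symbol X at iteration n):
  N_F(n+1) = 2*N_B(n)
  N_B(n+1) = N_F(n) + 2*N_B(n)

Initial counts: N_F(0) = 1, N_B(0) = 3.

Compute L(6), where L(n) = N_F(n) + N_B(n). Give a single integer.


Answer: 1912

Derivation:
Step 0: N_F=1, N_B=3, L=4
Step 1: N_F=6, N_B=7, L=13
Step 2: N_F=14, N_B=20, L=34
Step 3: N_F=40, N_B=54, L=94
Step 4: N_F=108, N_B=148, L=256
Step 5: N_F=296, N_B=404, L=700
Step 6: N_F=808, N_B=1104, L=1912


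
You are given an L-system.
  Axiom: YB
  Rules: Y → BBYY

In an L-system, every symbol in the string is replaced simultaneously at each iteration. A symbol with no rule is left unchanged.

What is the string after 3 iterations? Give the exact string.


Answer: BBBBBBYYBBYYBBBBYYBBYYB

Derivation:
Step 0: YB
Step 1: BBYYB
Step 2: BBBBYYBBYYB
Step 3: BBBBBBYYBBYYBBBBYYBBYYB


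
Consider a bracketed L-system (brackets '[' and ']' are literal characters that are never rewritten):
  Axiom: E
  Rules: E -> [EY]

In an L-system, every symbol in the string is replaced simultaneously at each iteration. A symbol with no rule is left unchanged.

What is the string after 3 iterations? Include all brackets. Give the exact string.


Step 0: E
Step 1: [EY]
Step 2: [[EY]Y]
Step 3: [[[EY]Y]Y]

Answer: [[[EY]Y]Y]


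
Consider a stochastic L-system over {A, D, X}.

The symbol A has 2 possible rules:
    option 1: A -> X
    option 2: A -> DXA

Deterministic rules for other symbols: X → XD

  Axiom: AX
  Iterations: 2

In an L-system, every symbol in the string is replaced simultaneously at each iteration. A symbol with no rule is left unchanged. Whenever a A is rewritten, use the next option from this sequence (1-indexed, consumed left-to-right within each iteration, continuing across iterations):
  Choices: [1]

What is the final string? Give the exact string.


Step 0: AX
Step 1: XXD  (used choices [1])
Step 2: XDXDD  (used choices [])

Answer: XDXDD


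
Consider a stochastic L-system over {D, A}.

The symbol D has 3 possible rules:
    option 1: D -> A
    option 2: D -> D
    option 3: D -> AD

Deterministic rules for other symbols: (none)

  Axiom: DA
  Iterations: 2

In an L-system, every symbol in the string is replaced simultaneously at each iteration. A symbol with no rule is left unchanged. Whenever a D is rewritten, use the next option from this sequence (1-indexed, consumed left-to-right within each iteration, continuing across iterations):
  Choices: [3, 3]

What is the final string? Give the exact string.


Step 0: DA
Step 1: ADA  (used choices [3])
Step 2: AADA  (used choices [3])

Answer: AADA


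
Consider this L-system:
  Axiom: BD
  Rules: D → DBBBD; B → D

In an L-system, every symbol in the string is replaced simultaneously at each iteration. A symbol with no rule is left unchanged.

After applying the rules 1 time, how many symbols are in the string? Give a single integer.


Answer: 6

Derivation:
Step 0: length = 2
Step 1: length = 6


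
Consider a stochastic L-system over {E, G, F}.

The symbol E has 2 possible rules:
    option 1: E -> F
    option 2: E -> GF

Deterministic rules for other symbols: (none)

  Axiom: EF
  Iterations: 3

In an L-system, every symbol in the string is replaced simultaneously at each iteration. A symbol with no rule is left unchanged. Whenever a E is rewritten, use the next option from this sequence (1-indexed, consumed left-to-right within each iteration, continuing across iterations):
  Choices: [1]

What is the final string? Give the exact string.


Step 0: EF
Step 1: FF  (used choices [1])
Step 2: FF  (used choices [])
Step 3: FF  (used choices [])

Answer: FF


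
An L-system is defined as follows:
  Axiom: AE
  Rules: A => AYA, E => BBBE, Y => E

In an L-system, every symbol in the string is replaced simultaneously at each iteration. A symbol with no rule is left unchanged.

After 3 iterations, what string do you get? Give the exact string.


Step 0: AE
Step 1: AYABBBE
Step 2: AYAEAYABBBBBBE
Step 3: AYAEAYABBBEAYAEAYABBBBBBBBBE

Answer: AYAEAYABBBEAYAEAYABBBBBBBBBE


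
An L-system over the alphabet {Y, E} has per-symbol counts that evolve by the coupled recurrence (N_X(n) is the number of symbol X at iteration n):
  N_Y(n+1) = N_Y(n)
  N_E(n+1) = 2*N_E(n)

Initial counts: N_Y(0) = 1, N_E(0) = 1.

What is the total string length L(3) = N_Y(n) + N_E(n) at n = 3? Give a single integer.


Answer: 9

Derivation:
Step 0: N_Y=1, N_E=1, L=2
Step 1: N_Y=1, N_E=2, L=3
Step 2: N_Y=1, N_E=4, L=5
Step 3: N_Y=1, N_E=8, L=9


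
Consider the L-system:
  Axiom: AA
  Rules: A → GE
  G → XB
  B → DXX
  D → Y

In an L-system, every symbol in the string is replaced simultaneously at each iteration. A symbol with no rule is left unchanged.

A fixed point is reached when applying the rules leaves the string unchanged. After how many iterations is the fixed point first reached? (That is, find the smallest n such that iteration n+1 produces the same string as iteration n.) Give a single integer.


Answer: 4

Derivation:
Step 0: AA
Step 1: GEGE
Step 2: XBEXBE
Step 3: XDXXEXDXXE
Step 4: XYXXEXYXXE
Step 5: XYXXEXYXXE  (unchanged — fixed point at step 4)


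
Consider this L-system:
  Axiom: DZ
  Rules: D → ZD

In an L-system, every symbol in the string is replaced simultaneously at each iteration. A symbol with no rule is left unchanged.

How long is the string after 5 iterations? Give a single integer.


Step 0: length = 2
Step 1: length = 3
Step 2: length = 4
Step 3: length = 5
Step 4: length = 6
Step 5: length = 7

Answer: 7


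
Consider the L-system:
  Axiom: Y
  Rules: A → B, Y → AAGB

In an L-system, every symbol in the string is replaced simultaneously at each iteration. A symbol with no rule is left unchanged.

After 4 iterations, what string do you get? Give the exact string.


Answer: BBGB

Derivation:
Step 0: Y
Step 1: AAGB
Step 2: BBGB
Step 3: BBGB
Step 4: BBGB


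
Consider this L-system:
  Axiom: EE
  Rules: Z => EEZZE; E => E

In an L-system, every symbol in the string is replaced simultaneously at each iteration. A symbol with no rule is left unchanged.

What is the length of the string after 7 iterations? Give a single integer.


Step 0: length = 2
Step 1: length = 2
Step 2: length = 2
Step 3: length = 2
Step 4: length = 2
Step 5: length = 2
Step 6: length = 2
Step 7: length = 2

Answer: 2


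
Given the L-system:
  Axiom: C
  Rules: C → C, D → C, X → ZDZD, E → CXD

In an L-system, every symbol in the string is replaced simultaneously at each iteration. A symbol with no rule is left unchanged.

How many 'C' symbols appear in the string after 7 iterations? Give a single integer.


Answer: 1

Derivation:
Step 0: C  (1 'C')
Step 1: C  (1 'C')
Step 2: C  (1 'C')
Step 3: C  (1 'C')
Step 4: C  (1 'C')
Step 5: C  (1 'C')
Step 6: C  (1 'C')
Step 7: C  (1 'C')


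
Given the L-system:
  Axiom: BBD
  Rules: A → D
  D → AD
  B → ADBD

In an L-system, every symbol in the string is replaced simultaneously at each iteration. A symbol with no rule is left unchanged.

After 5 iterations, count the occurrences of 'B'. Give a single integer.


Step 0: BBD  (2 'B')
Step 1: ADBDADBDAD  (2 'B')
Step 2: DADADBDADDADADBDADDAD  (2 'B')
Step 3: ADDADDADADBDADDADADDADDADADBDADDADADDAD  (2 'B')
Step 4: DADADDADADDADDADADBDADDADADDADDADADDADADDADDADADBDADDADADDADDADADDAD  (2 'B')
Step 5: ADDADDADADDADDADADDADADDADDADADBDADDADADDADDADADDADADDADDADADDADDADADDADADDADDADADBDADDADADDADDADADDADADDADDADADDAD  (2 'B')

Answer: 2


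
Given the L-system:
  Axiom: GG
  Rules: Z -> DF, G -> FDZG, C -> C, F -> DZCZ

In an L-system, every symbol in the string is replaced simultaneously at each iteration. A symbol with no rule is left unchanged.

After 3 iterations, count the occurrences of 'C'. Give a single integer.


Answer: 6

Derivation:
Step 0: GG  (0 'C')
Step 1: FDZGFDZG  (0 'C')
Step 2: DZCZDDFFDZGDZCZDDFFDZG  (2 'C')
Step 3: DDFCDFDDDZCZDZCZDDFFDZGDDFCDFDDDZCZDZCZDDFFDZG  (6 'C')


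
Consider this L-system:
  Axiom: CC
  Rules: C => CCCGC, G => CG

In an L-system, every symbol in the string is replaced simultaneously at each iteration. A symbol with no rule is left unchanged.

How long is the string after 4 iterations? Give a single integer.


Step 0: length = 2
Step 1: length = 10
Step 2: length = 44
Step 3: length = 190
Step 4: length = 818

Answer: 818


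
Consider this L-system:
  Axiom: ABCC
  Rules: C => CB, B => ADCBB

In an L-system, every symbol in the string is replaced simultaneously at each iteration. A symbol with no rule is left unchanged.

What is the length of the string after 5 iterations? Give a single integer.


Answer: 565

Derivation:
Step 0: length = 4
Step 1: length = 10
Step 2: length = 29
Step 3: length = 80
Step 4: length = 214
Step 5: length = 565


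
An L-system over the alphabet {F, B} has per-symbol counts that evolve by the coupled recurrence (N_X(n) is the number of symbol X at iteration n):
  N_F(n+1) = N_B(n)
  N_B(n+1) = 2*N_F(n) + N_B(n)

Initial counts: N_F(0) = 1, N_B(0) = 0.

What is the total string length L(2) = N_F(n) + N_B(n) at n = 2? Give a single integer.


Step 0: N_F=1, N_B=0, L=1
Step 1: N_F=0, N_B=2, L=2
Step 2: N_F=2, N_B=2, L=4

Answer: 4


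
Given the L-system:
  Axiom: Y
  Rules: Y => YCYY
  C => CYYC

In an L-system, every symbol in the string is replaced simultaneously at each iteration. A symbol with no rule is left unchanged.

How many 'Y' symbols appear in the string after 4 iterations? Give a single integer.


Step 0: Y  (1 'Y')
Step 1: YCYY  (3 'Y')
Step 2: YCYYCYYCYCYYYCYY  (11 'Y')
Step 3: YCYYCYYCYCYYYCYYCYYCYCYYYCYYCYYCYCYYCYYCYCYYYCYYYCYYCYYCYCYYYCYY  (43 'Y')
Step 4: YCYYCYYCYCYYYCYYCYYCYCYYYCYYCYYCYCYYCYYCYCYYYCYYYCYYCYYCYCYYYCYYCYYCYCYYYCYYCYYCYCYYCYYCYCYYYCYYYCYYCYYCYCYYYCYYCYYCYCYYYCYYCYYCYCYYCYYCYCYYYCYYCYYCYCYYYCYYCYYCYCYYCYYCYCYYYCYYYCYYCYYCYCYYYCYYYCYYCYYCYCYYYCYYCYYCYCYYYCYYCYYCYCYYCYYCYCYYYCYYYCYYCYYCYCYYYCYY  (171 'Y')

Answer: 171


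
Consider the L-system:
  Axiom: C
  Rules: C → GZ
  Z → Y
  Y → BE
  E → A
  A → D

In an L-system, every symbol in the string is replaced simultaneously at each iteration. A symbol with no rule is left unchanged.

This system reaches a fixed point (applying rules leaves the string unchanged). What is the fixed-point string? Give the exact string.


Step 0: C
Step 1: GZ
Step 2: GY
Step 3: GBE
Step 4: GBA
Step 5: GBD
Step 6: GBD  (unchanged — fixed point at step 5)

Answer: GBD


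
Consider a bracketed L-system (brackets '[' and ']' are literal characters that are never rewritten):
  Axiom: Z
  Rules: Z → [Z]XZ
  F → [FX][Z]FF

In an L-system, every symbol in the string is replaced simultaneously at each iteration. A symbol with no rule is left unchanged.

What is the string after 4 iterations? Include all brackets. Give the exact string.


Step 0: Z
Step 1: [Z]XZ
Step 2: [[Z]XZ]X[Z]XZ
Step 3: [[[Z]XZ]X[Z]XZ]X[[Z]XZ]X[Z]XZ
Step 4: [[[[Z]XZ]X[Z]XZ]X[[Z]XZ]X[Z]XZ]X[[[Z]XZ]X[Z]XZ]X[[Z]XZ]X[Z]XZ

Answer: [[[[Z]XZ]X[Z]XZ]X[[Z]XZ]X[Z]XZ]X[[[Z]XZ]X[Z]XZ]X[[Z]XZ]X[Z]XZ


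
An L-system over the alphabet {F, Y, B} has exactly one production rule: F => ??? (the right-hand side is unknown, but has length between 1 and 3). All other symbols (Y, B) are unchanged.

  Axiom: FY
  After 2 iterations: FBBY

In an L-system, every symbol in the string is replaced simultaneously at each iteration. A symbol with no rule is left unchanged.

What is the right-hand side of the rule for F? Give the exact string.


Trying F => FB:
  Step 0: FY
  Step 1: FBY
  Step 2: FBBY
Matches the given result.

Answer: FB
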